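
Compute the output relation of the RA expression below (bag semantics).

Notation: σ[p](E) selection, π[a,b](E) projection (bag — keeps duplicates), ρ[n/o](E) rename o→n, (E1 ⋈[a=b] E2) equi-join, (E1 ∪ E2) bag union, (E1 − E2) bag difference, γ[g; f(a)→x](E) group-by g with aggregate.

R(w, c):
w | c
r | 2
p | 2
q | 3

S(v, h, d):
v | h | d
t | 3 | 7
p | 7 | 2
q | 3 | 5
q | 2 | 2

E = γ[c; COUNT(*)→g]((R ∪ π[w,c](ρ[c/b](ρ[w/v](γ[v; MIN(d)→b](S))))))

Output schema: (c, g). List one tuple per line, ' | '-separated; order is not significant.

Row counts bottom-up:
  R → 3
  S → 4
  γ[v; MIN(d)→b](S) → 3
  ρ[w/v](γ[v; MIN(d)→b](S)) → 3
  ρ[c/b](ρ[w/v](γ[v; MIN(d)→b](S))) → 3
  π[w,c](ρ[c/b](ρ[w/v](γ[v; MIN(d)→b](S)))) → 3
  (R ∪ π[w,c](ρ[c/b](ρ[w/v](γ[v; MIN(d)→b](S))))) → 6
  γ[c; COUNT(*)→g]((R ∪ π[w,c](ρ[c/b](ρ[w/v](γ[v; MIN(d)→b](S)))))) → 3

== RESULT ==
c | g
2 | 4
3 | 1
7 | 1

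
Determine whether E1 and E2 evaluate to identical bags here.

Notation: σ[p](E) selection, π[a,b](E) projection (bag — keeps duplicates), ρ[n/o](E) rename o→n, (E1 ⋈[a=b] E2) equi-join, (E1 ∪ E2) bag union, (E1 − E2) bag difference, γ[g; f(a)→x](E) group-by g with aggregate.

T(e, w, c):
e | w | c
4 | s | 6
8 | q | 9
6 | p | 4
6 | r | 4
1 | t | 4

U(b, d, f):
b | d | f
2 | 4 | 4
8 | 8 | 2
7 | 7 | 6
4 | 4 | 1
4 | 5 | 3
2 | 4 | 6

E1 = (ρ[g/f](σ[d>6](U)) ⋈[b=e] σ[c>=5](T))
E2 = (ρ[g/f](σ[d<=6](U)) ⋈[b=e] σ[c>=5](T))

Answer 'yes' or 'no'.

E1 subexpression sizes:
  U → 6
  σ[d>6](U) → 2
  ρ[g/f](σ[d>6](U)) → 2
  T → 5
  σ[c>=5](T) → 2
  (ρ[g/f](σ[d>6](U)) ⋈[b=e] σ[c>=5](T)) → 1
E2 subexpression sizes:
  U → 6
  σ[d<=6](U) → 4
  ρ[g/f](σ[d<=6](U)) → 4
  T → 5
  σ[c>=5](T) → 2
  (ρ[g/f](σ[d<=6](U)) ⋈[b=e] σ[c>=5](T)) → 2

E1 result:
b | d | g | e | w | c
8 | 8 | 2 | 8 | q | 9
E2 result:
b | d | g | e | w | c
4 | 4 | 1 | 4 | s | 6
4 | 5 | 3 | 4 | s | 6
Witness: (4, 5, 3, 4, 's', 6) appears 0× in E1 but 1× in E2.

no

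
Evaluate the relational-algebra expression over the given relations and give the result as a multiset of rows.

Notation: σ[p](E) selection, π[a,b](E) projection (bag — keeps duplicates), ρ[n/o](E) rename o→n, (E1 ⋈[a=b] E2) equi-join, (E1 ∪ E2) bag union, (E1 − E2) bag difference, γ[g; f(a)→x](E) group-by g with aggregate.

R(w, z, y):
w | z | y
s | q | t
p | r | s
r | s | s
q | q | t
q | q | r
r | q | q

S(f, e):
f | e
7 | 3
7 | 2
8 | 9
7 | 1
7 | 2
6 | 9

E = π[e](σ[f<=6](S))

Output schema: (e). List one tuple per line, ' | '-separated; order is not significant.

Subexpression sizes:
  S → 6
  σ[f<=6](S) → 1
  π[e](σ[f<=6](S)) → 1

== RESULT ==
e
9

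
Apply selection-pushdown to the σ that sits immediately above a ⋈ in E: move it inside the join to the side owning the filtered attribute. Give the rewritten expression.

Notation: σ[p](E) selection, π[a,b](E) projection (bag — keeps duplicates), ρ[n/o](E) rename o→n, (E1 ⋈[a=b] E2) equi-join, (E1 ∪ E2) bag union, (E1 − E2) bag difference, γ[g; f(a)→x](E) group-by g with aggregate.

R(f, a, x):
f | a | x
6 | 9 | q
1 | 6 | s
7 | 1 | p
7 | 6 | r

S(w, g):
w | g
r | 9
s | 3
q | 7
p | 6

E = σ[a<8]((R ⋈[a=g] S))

σ filters on a, owned by the left side.
E' = (σ[a<8](R) ⋈[a=g] S)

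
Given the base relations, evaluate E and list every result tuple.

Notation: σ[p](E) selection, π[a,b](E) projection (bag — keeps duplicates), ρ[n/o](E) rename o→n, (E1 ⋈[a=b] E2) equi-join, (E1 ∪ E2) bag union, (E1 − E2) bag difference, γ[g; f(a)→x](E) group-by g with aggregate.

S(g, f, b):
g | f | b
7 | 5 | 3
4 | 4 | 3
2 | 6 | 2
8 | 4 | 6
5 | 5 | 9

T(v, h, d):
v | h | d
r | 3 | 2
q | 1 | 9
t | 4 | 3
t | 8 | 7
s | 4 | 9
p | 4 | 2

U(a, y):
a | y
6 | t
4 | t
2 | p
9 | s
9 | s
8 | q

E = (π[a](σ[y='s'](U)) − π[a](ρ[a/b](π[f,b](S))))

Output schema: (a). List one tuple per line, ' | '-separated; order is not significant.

Row counts bottom-up:
  U → 6
  σ[y='s'](U) → 2
  π[a](σ[y='s'](U)) → 2
  S → 5
  π[f,b](S) → 5
  ρ[a/b](π[f,b](S)) → 5
  π[a](ρ[a/b](π[f,b](S))) → 5
  (π[a](σ[y='s'](U)) − π[a](ρ[a/b](π[f,b](S)))) → 1

== RESULT ==
a
9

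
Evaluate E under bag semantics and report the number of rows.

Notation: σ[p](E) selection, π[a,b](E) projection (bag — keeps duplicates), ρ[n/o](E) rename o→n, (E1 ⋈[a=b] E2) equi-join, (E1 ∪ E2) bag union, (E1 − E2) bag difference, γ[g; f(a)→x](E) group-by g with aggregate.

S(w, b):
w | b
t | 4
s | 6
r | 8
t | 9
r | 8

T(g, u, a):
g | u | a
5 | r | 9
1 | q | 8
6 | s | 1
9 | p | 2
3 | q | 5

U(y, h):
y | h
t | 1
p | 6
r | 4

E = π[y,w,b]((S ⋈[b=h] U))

Subexpression sizes:
  S → 5
  U → 3
  (S ⋈[b=h] U) → 2
  π[y,w,b]((S ⋈[b=h] U)) → 2

|E| = 2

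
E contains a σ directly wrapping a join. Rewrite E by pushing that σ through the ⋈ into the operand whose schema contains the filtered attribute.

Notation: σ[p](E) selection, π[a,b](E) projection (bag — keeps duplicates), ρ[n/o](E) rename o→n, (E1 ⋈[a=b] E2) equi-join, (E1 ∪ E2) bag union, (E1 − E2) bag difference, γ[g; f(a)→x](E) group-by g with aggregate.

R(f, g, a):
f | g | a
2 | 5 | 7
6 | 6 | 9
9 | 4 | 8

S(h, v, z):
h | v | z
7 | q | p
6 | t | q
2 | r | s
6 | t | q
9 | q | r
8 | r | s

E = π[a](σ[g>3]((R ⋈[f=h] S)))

σ filters on g, owned by the left side.
E' = π[a]((σ[g>3](R) ⋈[f=h] S))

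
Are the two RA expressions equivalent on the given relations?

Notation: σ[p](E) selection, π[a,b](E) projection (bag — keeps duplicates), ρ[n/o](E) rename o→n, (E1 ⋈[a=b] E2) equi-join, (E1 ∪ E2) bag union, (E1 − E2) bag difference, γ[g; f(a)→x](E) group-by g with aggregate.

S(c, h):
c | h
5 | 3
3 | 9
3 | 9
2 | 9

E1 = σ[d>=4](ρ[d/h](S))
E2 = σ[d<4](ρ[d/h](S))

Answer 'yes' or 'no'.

E1 subexpression sizes:
  S → 4
  ρ[d/h](S) → 4
  σ[d>=4](ρ[d/h](S)) → 3
E2 subexpression sizes:
  S → 4
  ρ[d/h](S) → 4
  σ[d<4](ρ[d/h](S)) → 1

E1 result:
c | d
2 | 9
3 | 9
3 | 9
E2 result:
c | d
5 | 3
Witness: (5, 3) appears 0× in E1 but 1× in E2.

no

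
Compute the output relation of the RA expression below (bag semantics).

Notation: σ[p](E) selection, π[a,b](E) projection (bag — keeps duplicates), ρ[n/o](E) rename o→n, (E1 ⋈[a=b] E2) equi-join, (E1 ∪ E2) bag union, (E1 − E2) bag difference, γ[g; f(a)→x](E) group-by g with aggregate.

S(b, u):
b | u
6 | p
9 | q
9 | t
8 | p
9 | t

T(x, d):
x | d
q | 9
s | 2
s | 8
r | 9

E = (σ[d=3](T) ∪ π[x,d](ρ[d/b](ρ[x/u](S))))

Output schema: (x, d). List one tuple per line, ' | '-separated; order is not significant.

Per-node cardinality:
  T → 4
  σ[d=3](T) → 0
  S → 5
  ρ[x/u](S) → 5
  ρ[d/b](ρ[x/u](S)) → 5
  π[x,d](ρ[d/b](ρ[x/u](S))) → 5
  (σ[d=3](T) ∪ π[x,d](ρ[d/b](ρ[x/u](S)))) → 5

== RESULT ==
x | d
p | 6
p | 8
q | 9
t | 9
t | 9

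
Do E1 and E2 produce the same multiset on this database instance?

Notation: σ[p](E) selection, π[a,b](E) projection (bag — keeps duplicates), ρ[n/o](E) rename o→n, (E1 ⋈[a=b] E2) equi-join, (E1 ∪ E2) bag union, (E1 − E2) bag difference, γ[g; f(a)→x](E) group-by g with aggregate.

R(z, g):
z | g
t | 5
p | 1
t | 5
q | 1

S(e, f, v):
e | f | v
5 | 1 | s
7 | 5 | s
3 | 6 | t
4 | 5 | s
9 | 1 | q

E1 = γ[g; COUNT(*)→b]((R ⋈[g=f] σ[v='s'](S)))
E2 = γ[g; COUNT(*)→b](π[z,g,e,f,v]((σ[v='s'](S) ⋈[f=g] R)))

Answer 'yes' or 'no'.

E1 row counts bottom-up:
  R → 4
  S → 5
  σ[v='s'](S) → 3
  (R ⋈[g=f] σ[v='s'](S)) → 6
  γ[g; COUNT(*)→b]((R ⋈[g=f] σ[v='s'](S))) → 2
E2 row counts bottom-up:
  S → 5
  σ[v='s'](S) → 3
  R → 4
  (σ[v='s'](S) ⋈[f=g] R) → 6
  π[z,g,e,f,v]((σ[v='s'](S) ⋈[f=g] R)) → 6
  γ[g; COUNT(*)→b](π[z,g,e,f,v]((σ[v='s'](S) ⋈[f=g] R))) → 2

E1 and E2 produce the same multiset:
g | b
1 | 2
5 | 4

yes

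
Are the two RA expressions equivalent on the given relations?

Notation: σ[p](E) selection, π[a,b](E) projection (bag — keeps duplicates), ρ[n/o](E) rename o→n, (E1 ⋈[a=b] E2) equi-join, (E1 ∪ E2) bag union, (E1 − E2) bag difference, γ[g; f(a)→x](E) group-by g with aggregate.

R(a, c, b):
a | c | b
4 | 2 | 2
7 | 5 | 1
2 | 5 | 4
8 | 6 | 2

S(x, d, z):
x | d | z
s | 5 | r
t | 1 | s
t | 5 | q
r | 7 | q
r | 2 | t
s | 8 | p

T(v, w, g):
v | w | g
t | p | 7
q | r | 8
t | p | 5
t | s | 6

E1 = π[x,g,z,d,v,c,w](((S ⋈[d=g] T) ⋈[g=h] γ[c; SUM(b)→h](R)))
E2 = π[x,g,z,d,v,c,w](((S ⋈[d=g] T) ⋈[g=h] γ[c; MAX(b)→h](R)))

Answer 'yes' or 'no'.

E1 row counts bottom-up:
  S → 6
  T → 4
  (S ⋈[d=g] T) → 4
  R → 4
  γ[c; SUM(b)→h](R) → 3
  ((S ⋈[d=g] T) ⋈[g=h] γ[c; SUM(b)→h](R)) → 2
  π[x,g,z,d,v,c,w](((S ⋈[d=g] T) ⋈[g=h] γ[c; SUM(b)→h](R))) → 2
E2 row counts bottom-up:
  S → 6
  T → 4
  (S ⋈[d=g] T) → 4
  R → 4
  γ[c; MAX(b)→h](R) → 3
  ((S ⋈[d=g] T) ⋈[g=h] γ[c; MAX(b)→h](R)) → 0
  π[x,g,z,d,v,c,w](((S ⋈[d=g] T) ⋈[g=h] γ[c; MAX(b)→h](R))) → 0

E1 result:
x | g | z | d | v | c | w
s | 5 | r | 5 | t | 5 | p
t | 5 | q | 5 | t | 5 | p
E2 result:
x | g | z | d | v | c | w
(0 rows)
Witness: ('t', 5, 'q', 5, 't', 5, 'p') appears 1× in E1 but 0× in E2.

no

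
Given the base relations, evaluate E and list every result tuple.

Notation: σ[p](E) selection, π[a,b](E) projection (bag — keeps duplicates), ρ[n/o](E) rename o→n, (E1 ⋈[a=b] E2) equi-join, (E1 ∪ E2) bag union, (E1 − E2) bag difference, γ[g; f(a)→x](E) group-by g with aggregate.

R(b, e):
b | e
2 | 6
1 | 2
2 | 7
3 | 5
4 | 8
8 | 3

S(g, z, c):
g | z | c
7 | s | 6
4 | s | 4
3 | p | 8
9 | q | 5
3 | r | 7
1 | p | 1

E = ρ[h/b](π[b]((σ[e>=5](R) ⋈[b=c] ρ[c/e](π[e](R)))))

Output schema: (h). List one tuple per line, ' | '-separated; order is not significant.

Stepwise |·|:
  R → 6
  σ[e>=5](R) → 4
  R → 6
  π[e](R) → 6
  ρ[c/e](π[e](R)) → 6
  (σ[e>=5](R) ⋈[b=c] ρ[c/e](π[e](R))) → 3
  π[b]((σ[e>=5](R) ⋈[b=c] ρ[c/e](π[e](R)))) → 3
  ρ[h/b](π[b]((σ[e>=5](R) ⋈[b=c] ρ[c/e](π[e](R))))) → 3

== RESULT ==
h
2
2
3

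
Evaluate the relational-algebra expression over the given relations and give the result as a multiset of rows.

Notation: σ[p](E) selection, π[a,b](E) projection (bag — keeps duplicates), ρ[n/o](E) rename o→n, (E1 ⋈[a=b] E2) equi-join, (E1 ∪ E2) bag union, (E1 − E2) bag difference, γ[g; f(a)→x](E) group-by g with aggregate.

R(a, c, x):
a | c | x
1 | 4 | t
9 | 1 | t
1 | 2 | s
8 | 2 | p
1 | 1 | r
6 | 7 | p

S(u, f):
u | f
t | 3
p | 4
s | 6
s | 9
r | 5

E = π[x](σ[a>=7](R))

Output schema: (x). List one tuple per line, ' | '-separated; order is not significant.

Subexpression sizes:
  R → 6
  σ[a>=7](R) → 2
  π[x](σ[a>=7](R)) → 2

== RESULT ==
x
p
t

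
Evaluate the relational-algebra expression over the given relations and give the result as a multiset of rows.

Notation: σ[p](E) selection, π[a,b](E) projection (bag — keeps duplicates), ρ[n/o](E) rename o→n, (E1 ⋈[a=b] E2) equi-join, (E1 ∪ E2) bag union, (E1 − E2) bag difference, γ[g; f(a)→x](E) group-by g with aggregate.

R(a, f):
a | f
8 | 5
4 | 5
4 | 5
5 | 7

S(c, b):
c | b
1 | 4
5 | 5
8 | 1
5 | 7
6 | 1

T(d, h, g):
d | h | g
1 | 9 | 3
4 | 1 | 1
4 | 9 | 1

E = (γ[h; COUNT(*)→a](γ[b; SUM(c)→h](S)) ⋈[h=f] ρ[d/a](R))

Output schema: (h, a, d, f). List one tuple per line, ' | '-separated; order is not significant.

Subexpression sizes:
  S → 5
  γ[b; SUM(c)→h](S) → 4
  γ[h; COUNT(*)→a](γ[b; SUM(c)→h](S)) → 3
  R → 4
  ρ[d/a](R) → 4
  (γ[h; COUNT(*)→a](γ[b; SUM(c)→h](S)) ⋈[h=f] ρ[d/a](R)) → 3

== RESULT ==
h | a | d | f
5 | 2 | 4 | 5
5 | 2 | 4 | 5
5 | 2 | 8 | 5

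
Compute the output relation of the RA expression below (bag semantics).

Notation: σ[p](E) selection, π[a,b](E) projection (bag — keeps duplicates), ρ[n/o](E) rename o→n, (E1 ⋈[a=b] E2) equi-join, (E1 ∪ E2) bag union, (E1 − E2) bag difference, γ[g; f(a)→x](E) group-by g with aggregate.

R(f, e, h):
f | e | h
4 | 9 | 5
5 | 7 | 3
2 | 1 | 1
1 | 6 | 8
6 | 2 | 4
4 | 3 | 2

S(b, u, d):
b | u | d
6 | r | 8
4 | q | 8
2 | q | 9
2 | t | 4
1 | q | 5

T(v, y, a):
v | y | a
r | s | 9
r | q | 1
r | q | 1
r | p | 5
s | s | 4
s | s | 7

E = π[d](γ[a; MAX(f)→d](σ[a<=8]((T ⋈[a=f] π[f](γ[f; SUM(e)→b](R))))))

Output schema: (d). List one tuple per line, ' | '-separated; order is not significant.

Row counts bottom-up:
  T → 6
  R → 6
  γ[f; SUM(e)→b](R) → 5
  π[f](γ[f; SUM(e)→b](R)) → 5
  (T ⋈[a=f] π[f](γ[f; SUM(e)→b](R))) → 4
  σ[a<=8]((T ⋈[a=f] π[f](γ[f; SUM(e)→b](R)))) → 4
  γ[a; MAX(f)→d](σ[a<=8]((T ⋈[a=f] π[f](γ[f; SUM(e)→b](R))))) → 3
  π[d](γ[a; MAX(f)→d](σ[a<=8]((T ⋈[a=f] π[f](γ[f; SUM(e)→b](R)))))) → 3

== RESULT ==
d
1
4
5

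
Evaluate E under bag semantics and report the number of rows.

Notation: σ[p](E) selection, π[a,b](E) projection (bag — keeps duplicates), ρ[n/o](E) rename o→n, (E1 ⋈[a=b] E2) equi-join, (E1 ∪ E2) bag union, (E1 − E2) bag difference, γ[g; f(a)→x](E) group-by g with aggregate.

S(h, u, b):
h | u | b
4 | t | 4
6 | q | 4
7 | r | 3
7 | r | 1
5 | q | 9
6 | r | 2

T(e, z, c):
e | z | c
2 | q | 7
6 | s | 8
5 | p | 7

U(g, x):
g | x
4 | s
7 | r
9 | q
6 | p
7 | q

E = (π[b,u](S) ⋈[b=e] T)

Stepwise |·|:
  S → 6
  π[b,u](S) → 6
  T → 3
  (π[b,u](S) ⋈[b=e] T) → 1

|E| = 1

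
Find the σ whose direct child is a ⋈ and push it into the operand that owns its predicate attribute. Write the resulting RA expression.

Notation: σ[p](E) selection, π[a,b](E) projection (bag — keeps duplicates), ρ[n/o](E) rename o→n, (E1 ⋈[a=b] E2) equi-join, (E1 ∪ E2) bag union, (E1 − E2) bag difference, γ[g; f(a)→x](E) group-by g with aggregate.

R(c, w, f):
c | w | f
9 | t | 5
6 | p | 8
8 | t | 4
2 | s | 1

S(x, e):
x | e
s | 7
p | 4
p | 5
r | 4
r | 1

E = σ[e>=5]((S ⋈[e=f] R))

σ filters on e, owned by the left side.
E' = (σ[e>=5](S) ⋈[e=f] R)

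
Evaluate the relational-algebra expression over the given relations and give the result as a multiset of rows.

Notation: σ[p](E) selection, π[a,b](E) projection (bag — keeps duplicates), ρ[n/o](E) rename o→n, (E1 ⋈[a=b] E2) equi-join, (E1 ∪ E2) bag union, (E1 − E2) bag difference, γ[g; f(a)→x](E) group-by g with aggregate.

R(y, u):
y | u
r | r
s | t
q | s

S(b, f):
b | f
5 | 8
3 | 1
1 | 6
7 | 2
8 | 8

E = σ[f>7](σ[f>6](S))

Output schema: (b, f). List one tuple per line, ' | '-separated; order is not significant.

Subexpression sizes:
  S → 5
  σ[f>6](S) → 2
  σ[f>7](σ[f>6](S)) → 2

== RESULT ==
b | f
5 | 8
8 | 8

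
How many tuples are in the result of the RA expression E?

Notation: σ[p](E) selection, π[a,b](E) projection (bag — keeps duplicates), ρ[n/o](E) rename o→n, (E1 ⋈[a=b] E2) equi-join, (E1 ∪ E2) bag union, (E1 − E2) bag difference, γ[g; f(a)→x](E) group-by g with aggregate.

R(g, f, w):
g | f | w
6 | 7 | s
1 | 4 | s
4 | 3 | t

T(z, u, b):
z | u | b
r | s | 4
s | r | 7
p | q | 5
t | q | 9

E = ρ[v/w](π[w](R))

Subexpression sizes:
  R → 3
  π[w](R) → 3
  ρ[v/w](π[w](R)) → 3

|E| = 3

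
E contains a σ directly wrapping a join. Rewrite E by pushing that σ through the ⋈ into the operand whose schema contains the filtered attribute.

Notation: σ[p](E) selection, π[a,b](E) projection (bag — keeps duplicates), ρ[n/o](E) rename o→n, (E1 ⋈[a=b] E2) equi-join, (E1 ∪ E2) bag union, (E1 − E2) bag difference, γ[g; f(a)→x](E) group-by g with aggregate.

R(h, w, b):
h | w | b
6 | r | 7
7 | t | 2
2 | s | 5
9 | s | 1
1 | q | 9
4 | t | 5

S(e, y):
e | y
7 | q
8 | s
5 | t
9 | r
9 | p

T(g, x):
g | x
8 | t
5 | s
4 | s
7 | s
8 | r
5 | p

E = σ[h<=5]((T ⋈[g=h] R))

σ filters on h, owned by the right side.
E' = (T ⋈[g=h] σ[h<=5](R))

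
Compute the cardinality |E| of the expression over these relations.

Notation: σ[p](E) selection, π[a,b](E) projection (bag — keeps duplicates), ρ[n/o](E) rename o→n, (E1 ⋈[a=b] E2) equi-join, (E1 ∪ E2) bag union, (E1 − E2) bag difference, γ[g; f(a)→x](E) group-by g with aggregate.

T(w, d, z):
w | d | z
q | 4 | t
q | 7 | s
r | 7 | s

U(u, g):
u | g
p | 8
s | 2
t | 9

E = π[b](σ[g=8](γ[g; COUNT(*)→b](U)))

Row counts bottom-up:
  U → 3
  γ[g; COUNT(*)→b](U) → 3
  σ[g=8](γ[g; COUNT(*)→b](U)) → 1
  π[b](σ[g=8](γ[g; COUNT(*)→b](U))) → 1

|E| = 1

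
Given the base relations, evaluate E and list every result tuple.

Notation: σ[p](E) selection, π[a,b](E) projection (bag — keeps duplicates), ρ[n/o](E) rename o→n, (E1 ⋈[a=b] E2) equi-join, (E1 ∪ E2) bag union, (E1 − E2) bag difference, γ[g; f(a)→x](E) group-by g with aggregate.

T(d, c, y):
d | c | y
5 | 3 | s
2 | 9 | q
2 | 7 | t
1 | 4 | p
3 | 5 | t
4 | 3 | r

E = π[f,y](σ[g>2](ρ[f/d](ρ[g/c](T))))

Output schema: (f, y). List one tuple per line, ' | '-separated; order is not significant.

Row counts bottom-up:
  T → 6
  ρ[g/c](T) → 6
  ρ[f/d](ρ[g/c](T)) → 6
  σ[g>2](ρ[f/d](ρ[g/c](T))) → 6
  π[f,y](σ[g>2](ρ[f/d](ρ[g/c](T)))) → 6

== RESULT ==
f | y
1 | p
2 | q
2 | t
3 | t
4 | r
5 | s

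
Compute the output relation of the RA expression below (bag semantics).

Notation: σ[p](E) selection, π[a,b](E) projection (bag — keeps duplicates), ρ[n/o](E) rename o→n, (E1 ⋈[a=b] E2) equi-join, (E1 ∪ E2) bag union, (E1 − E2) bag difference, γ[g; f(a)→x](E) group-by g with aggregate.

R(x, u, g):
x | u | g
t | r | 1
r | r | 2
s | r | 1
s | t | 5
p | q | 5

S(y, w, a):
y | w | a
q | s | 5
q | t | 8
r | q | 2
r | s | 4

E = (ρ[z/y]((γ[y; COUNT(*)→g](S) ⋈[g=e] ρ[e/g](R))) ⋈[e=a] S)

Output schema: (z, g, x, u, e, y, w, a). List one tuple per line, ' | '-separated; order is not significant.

Per-node cardinality:
  S → 4
  γ[y; COUNT(*)→g](S) → 2
  R → 5
  ρ[e/g](R) → 5
  (γ[y; COUNT(*)→g](S) ⋈[g=e] ρ[e/g](R)) → 2
  ρ[z/y]((γ[y; COUNT(*)→g](S) ⋈[g=e] ρ[e/g](R))) → 2
  S → 4
  (ρ[z/y]((γ[y; COUNT(*)→g](S) ⋈[g=e] ρ[e/g](R))) ⋈[e=a] S) → 2

== RESULT ==
z | g | x | u | e | y | w | a
q | 2 | r | r | 2 | r | q | 2
r | 2 | r | r | 2 | r | q | 2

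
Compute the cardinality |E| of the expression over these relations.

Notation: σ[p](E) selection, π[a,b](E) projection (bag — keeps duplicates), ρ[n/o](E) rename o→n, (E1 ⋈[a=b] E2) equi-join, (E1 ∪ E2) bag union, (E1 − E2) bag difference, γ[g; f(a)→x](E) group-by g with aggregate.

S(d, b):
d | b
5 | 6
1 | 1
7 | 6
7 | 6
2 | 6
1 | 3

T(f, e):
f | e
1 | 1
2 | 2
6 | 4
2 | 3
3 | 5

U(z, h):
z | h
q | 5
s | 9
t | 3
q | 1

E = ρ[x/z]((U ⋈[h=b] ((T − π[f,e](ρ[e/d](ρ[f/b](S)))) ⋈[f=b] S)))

Stepwise |·|:
  U → 4
  T → 5
  S → 6
  ρ[f/b](S) → 6
  ρ[e/d](ρ[f/b](S)) → 6
  π[f,e](ρ[e/d](ρ[f/b](S))) → 6
  (T − π[f,e](ρ[e/d](ρ[f/b](S)))) → 4
  S → 6
  ((T − π[f,e](ρ[e/d](ρ[f/b](S)))) ⋈[f=b] S) → 5
  (U ⋈[h=b] ((T − π[f,e](ρ[e/d](ρ[f/b](S)))) ⋈[f=b] S)) → 1
  ρ[x/z]((U ⋈[h=b] ((T − π[f,e](ρ[e/d](ρ[f/b](S)))) ⋈[f=b] S))) → 1

|E| = 1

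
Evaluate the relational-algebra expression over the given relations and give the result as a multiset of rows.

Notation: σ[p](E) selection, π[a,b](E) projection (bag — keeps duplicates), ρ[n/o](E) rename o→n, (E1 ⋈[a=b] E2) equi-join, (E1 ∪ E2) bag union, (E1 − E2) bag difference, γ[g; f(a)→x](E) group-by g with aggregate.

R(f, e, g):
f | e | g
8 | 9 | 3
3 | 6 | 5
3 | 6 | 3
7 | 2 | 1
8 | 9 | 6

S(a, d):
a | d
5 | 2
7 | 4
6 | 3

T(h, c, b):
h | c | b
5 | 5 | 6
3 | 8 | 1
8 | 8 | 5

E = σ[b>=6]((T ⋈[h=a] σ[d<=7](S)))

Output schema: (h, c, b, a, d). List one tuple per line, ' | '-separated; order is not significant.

Subexpression sizes:
  T → 3
  S → 3
  σ[d<=7](S) → 3
  (T ⋈[h=a] σ[d<=7](S)) → 1
  σ[b>=6]((T ⋈[h=a] σ[d<=7](S))) → 1

== RESULT ==
h | c | b | a | d
5 | 5 | 6 | 5 | 2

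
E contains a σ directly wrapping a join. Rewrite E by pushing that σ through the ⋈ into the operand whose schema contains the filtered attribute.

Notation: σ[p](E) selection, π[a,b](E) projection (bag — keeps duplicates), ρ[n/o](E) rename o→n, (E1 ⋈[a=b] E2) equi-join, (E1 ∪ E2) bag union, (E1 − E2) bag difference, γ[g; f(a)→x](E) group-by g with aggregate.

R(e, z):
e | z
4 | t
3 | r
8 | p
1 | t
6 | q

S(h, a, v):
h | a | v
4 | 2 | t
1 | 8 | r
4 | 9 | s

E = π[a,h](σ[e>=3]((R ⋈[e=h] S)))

σ filters on e, owned by the left side.
E' = π[a,h]((σ[e>=3](R) ⋈[e=h] S))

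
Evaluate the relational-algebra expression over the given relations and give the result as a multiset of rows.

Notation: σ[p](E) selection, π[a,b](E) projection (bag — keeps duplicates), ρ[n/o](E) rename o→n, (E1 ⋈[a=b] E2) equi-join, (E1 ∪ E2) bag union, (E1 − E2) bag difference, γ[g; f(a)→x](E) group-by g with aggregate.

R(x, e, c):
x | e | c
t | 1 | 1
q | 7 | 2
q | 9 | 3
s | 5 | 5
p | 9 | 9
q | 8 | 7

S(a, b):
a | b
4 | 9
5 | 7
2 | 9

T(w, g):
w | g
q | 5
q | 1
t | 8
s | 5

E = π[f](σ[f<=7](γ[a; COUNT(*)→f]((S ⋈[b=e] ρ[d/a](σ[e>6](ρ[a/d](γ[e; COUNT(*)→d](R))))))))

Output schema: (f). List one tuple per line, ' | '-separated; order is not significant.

Per-node cardinality:
  S → 3
  R → 6
  γ[e; COUNT(*)→d](R) → 5
  ρ[a/d](γ[e; COUNT(*)→d](R)) → 5
  σ[e>6](ρ[a/d](γ[e; COUNT(*)→d](R))) → 3
  ρ[d/a](σ[e>6](ρ[a/d](γ[e; COUNT(*)→d](R)))) → 3
  (S ⋈[b=e] ρ[d/a](σ[e>6](ρ[a/d](γ[e; COUNT(*)→d](R))))) → 3
  γ[a; COUNT(*)→f]((S ⋈[b=e] ρ[d/a](σ[e>6](ρ[a/d](γ[e; COUNT(*)→d](R)))))) → 3
  σ[f<=7](γ[a; COUNT(*)→f]((S ⋈[b=e] ρ[d/a](σ[e>6](ρ[a/d](γ[e; COUNT(*)→d](R))))))) → 3
  π[f](σ[f<=7](γ[a; COUNT(*)→f]((S ⋈[b=e] ρ[d/a](σ[e>6](ρ[a/d](γ[e; COUNT(*)→d](R)))))))) → 3

== RESULT ==
f
1
1
1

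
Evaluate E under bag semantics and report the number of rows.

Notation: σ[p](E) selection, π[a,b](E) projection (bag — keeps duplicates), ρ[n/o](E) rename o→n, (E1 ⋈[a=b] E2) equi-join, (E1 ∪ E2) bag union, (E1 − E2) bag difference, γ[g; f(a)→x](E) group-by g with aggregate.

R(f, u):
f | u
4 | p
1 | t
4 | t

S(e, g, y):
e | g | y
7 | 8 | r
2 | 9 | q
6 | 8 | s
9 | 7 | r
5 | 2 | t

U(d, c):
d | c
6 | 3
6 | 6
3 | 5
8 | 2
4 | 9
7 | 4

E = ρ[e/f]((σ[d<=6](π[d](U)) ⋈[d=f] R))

Per-node cardinality:
  U → 6
  π[d](U) → 6
  σ[d<=6](π[d](U)) → 4
  R → 3
  (σ[d<=6](π[d](U)) ⋈[d=f] R) → 2
  ρ[e/f]((σ[d<=6](π[d](U)) ⋈[d=f] R)) → 2

|E| = 2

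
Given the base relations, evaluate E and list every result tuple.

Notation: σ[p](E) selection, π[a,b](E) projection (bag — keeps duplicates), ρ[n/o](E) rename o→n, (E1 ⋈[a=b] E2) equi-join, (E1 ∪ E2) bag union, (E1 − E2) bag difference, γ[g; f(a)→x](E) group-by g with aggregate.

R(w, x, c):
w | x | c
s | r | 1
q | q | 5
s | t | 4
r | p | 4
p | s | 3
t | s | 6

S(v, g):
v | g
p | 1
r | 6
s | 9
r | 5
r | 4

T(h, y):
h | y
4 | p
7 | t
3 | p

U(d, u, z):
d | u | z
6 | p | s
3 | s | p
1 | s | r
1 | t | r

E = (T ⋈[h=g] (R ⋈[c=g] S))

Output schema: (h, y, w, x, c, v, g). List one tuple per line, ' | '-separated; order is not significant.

Stepwise |·|:
  T → 3
  R → 6
  S → 5
  (R ⋈[c=g] S) → 5
  (T ⋈[h=g] (R ⋈[c=g] S)) → 2

== RESULT ==
h | y | w | x | c | v | g
4 | p | r | p | 4 | r | 4
4 | p | s | t | 4 | r | 4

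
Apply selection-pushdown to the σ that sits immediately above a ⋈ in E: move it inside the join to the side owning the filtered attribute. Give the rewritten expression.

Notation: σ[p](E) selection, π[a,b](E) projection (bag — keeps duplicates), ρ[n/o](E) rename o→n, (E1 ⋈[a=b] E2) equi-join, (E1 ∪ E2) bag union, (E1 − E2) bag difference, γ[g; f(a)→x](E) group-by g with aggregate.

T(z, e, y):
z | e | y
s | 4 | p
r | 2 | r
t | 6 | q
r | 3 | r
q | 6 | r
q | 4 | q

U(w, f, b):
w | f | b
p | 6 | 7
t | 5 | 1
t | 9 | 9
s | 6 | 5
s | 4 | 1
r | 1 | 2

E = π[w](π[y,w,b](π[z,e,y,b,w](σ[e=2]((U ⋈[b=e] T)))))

σ filters on e, owned by the right side.
E' = π[w](π[y,w,b](π[z,e,y,b,w]((U ⋈[b=e] σ[e=2](T)))))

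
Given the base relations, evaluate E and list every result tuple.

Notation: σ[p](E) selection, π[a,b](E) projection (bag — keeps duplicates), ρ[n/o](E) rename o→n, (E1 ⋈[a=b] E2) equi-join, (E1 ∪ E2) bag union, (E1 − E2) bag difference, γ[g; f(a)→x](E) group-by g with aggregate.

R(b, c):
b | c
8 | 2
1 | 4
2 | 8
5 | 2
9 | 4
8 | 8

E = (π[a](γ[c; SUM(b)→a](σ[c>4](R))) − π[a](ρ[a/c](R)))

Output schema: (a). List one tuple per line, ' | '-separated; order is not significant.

Subexpression sizes:
  R → 6
  σ[c>4](R) → 2
  γ[c; SUM(b)→a](σ[c>4](R)) → 1
  π[a](γ[c; SUM(b)→a](σ[c>4](R))) → 1
  R → 6
  ρ[a/c](R) → 6
  π[a](ρ[a/c](R)) → 6
  (π[a](γ[c; SUM(b)→a](σ[c>4](R))) − π[a](ρ[a/c](R))) → 1

== RESULT ==
a
10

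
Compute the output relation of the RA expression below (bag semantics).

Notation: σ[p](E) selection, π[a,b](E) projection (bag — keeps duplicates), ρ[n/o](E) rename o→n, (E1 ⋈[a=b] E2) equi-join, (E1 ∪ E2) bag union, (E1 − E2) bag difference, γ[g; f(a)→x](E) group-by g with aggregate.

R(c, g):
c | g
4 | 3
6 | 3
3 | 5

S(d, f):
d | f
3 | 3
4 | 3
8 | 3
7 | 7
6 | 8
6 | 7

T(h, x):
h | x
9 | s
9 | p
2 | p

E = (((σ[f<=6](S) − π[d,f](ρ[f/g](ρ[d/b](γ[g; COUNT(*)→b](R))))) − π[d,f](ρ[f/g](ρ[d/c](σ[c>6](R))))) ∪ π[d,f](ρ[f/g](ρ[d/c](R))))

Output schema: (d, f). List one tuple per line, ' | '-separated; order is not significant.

Subexpression sizes:
  S → 6
  σ[f<=6](S) → 3
  R → 3
  γ[g; COUNT(*)→b](R) → 2
  ρ[d/b](γ[g; COUNT(*)→b](R)) → 2
  ρ[f/g](ρ[d/b](γ[g; COUNT(*)→b](R))) → 2
  π[d,f](ρ[f/g](ρ[d/b](γ[g; COUNT(*)→b](R)))) → 2
  (σ[f<=6](S) − π[d,f](ρ[f/g](ρ[d/b](γ[g; COUNT(*)→b](R))))) → 3
  R → 3
  σ[c>6](R) → 0
  ρ[d/c](σ[c>6](R)) → 0
  ρ[f/g](ρ[d/c](σ[c>6](R))) → 0
  π[d,f](ρ[f/g](ρ[d/c](σ[c>6](R)))) → 0
  ((σ[f<=6](S) − π[d,f](ρ[f/g](ρ[d/b](γ[g; COUNT(*)→b](R))))) − π[d,f](ρ[f/g](ρ[d/c](σ[c>6](R))))) → 3
  R → 3
  ρ[d/c](R) → 3
  ρ[f/g](ρ[d/c](R)) → 3
  π[d,f](ρ[f/g](ρ[d/c](R))) → 3
  (((σ[f<=6](S) − π[d,f](ρ[f/g](ρ[d/b](γ[g; COUNT(*)→b](R))))) − π[d,f](ρ[f/g](ρ[d/c](σ[c>6](R))))) ∪ π[d,f](ρ[f/g](ρ[d/c](R)))) → 6

== RESULT ==
d | f
3 | 3
3 | 5
4 | 3
4 | 3
6 | 3
8 | 3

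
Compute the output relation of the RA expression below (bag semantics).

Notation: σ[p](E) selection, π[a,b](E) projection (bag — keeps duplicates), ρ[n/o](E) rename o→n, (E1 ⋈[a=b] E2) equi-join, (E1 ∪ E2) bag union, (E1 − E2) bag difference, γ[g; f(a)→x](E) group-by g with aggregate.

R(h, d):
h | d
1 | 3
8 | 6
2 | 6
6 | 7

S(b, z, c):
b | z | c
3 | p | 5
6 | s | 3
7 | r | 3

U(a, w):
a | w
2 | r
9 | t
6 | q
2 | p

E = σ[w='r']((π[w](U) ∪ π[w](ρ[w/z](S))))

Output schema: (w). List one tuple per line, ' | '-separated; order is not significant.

Row counts bottom-up:
  U → 4
  π[w](U) → 4
  S → 3
  ρ[w/z](S) → 3
  π[w](ρ[w/z](S)) → 3
  (π[w](U) ∪ π[w](ρ[w/z](S))) → 7
  σ[w='r']((π[w](U) ∪ π[w](ρ[w/z](S)))) → 2

== RESULT ==
w
r
r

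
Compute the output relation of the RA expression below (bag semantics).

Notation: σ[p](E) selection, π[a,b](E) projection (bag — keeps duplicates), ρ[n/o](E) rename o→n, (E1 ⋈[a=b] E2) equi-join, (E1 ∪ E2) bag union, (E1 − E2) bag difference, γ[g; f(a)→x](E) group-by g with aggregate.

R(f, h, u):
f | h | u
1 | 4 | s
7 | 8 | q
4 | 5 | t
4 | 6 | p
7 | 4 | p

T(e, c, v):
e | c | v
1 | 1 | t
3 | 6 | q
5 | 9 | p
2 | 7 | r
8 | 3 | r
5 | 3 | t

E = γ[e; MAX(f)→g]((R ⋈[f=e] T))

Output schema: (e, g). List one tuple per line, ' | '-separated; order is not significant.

Row counts bottom-up:
  R → 5
  T → 6
  (R ⋈[f=e] T) → 1
  γ[e; MAX(f)→g]((R ⋈[f=e] T)) → 1

== RESULT ==
e | g
1 | 1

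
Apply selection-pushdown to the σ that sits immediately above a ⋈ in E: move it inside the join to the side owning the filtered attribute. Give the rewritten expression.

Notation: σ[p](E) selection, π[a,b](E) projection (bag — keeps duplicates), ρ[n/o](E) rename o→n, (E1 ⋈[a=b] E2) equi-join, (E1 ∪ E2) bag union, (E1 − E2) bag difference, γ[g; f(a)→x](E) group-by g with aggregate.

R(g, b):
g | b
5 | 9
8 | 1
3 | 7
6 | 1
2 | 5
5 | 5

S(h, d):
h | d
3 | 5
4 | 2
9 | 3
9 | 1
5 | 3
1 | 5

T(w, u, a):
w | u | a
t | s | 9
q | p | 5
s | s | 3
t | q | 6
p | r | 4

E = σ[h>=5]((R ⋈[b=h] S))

σ filters on h, owned by the right side.
E' = (R ⋈[b=h] σ[h>=5](S))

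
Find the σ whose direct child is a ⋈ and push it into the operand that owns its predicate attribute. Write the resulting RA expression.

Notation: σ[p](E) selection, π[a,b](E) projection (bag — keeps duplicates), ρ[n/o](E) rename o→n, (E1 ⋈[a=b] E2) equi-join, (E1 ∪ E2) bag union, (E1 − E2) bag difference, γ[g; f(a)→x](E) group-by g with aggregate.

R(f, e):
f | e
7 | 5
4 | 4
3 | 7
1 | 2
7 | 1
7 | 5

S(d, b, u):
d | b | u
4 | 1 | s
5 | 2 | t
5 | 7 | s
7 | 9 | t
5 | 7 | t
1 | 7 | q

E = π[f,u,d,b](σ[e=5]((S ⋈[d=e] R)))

σ filters on e, owned by the right side.
E' = π[f,u,d,b]((S ⋈[d=e] σ[e=5](R)))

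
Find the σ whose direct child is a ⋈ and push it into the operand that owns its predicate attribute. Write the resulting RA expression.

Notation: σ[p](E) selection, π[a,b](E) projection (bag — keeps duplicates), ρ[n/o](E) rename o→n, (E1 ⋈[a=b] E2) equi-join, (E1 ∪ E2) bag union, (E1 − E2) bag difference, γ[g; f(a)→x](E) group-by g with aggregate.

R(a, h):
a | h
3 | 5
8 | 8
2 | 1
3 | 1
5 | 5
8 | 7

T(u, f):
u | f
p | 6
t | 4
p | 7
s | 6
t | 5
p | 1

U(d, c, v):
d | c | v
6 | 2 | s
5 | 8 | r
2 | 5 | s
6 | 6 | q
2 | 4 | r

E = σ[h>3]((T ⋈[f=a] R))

σ filters on h, owned by the right side.
E' = (T ⋈[f=a] σ[h>3](R))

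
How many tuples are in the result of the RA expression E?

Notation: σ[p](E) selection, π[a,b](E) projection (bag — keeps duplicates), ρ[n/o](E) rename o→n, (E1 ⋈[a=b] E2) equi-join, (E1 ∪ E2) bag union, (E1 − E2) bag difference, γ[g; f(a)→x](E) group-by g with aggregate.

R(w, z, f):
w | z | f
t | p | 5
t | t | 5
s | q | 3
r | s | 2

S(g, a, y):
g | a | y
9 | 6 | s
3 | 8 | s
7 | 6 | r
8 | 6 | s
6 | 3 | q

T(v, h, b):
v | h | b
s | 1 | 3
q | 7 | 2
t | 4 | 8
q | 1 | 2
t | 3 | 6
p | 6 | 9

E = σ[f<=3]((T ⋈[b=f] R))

Subexpression sizes:
  T → 6
  R → 4
  (T ⋈[b=f] R) → 3
  σ[f<=3]((T ⋈[b=f] R)) → 3

|E| = 3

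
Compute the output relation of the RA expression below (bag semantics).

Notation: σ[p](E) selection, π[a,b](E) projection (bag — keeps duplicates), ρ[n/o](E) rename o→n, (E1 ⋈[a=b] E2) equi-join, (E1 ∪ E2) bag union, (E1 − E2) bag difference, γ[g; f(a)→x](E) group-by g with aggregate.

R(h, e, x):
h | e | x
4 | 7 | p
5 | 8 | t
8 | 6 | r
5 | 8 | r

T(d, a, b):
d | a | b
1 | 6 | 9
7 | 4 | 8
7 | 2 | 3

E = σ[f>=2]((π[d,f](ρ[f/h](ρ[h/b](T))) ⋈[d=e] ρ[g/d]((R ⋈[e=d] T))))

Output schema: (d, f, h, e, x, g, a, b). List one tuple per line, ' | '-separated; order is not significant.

Per-node cardinality:
  T → 3
  ρ[h/b](T) → 3
  ρ[f/h](ρ[h/b](T)) → 3
  π[d,f](ρ[f/h](ρ[h/b](T))) → 3
  R → 4
  T → 3
  (R ⋈[e=d] T) → 2
  ρ[g/d]((R ⋈[e=d] T)) → 2
  (π[d,f](ρ[f/h](ρ[h/b](T))) ⋈[d=e] ρ[g/d]((R ⋈[e=d] T))) → 4
  σ[f>=2]((π[d,f](ρ[f/h](ρ[h/b](T))) ⋈[d=e] ρ[g/d]((R ⋈[e=d] T)))) → 4

== RESULT ==
d | f | h | e | x | g | a | b
7 | 3 | 4 | 7 | p | 7 | 2 | 3
7 | 3 | 4 | 7 | p | 7 | 4 | 8
7 | 8 | 4 | 7 | p | 7 | 2 | 3
7 | 8 | 4 | 7 | p | 7 | 4 | 8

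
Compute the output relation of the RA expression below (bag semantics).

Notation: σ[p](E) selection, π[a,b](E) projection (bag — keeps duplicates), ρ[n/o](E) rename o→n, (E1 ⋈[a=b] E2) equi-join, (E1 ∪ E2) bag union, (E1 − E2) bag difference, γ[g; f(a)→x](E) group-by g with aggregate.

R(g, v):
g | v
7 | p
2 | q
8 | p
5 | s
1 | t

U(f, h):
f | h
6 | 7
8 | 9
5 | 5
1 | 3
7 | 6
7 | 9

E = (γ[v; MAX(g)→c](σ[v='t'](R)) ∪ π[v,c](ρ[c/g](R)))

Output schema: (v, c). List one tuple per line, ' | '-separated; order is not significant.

Stepwise |·|:
  R → 5
  σ[v='t'](R) → 1
  γ[v; MAX(g)→c](σ[v='t'](R)) → 1
  R → 5
  ρ[c/g](R) → 5
  π[v,c](ρ[c/g](R)) → 5
  (γ[v; MAX(g)→c](σ[v='t'](R)) ∪ π[v,c](ρ[c/g](R))) → 6

== RESULT ==
v | c
p | 7
p | 8
q | 2
s | 5
t | 1
t | 1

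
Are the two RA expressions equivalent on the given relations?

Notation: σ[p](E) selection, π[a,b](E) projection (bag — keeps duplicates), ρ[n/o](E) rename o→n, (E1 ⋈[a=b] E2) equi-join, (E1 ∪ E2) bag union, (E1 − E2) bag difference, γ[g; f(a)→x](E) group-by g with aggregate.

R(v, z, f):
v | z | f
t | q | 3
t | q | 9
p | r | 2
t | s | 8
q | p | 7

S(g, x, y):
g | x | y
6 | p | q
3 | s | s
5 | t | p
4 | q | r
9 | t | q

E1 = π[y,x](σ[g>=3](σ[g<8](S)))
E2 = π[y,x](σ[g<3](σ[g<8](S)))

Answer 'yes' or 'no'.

E1 row counts bottom-up:
  S → 5
  σ[g<8](S) → 4
  σ[g>=3](σ[g<8](S)) → 4
  π[y,x](σ[g>=3](σ[g<8](S))) → 4
E2 row counts bottom-up:
  S → 5
  σ[g<8](S) → 4
  σ[g<3](σ[g<8](S)) → 0
  π[y,x](σ[g<3](σ[g<8](S))) → 0

E1 result:
y | x
p | t
q | p
r | q
s | s
E2 result:
y | x
(0 rows)
Witness: ('s', 's') appears 1× in E1 but 0× in E2.

no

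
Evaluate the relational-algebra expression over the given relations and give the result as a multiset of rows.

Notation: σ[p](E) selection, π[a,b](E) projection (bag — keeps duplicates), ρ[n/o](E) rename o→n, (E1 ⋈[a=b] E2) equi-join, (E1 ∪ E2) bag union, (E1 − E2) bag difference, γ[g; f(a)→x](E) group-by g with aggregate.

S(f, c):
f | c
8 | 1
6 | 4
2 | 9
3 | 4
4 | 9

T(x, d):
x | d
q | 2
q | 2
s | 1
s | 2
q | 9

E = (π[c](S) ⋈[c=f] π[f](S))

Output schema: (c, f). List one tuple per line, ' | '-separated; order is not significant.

Subexpression sizes:
  S → 5
  π[c](S) → 5
  S → 5
  π[f](S) → 5
  (π[c](S) ⋈[c=f] π[f](S)) → 2

== RESULT ==
c | f
4 | 4
4 | 4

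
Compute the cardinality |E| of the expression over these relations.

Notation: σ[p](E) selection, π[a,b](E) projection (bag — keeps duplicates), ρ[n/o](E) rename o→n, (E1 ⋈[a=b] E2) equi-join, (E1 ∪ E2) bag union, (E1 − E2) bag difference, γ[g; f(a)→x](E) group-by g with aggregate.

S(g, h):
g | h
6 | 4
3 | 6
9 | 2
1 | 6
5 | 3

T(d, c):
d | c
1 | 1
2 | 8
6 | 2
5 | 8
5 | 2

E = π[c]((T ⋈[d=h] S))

Per-node cardinality:
  T → 5
  S → 5
  (T ⋈[d=h] S) → 3
  π[c]((T ⋈[d=h] S)) → 3

|E| = 3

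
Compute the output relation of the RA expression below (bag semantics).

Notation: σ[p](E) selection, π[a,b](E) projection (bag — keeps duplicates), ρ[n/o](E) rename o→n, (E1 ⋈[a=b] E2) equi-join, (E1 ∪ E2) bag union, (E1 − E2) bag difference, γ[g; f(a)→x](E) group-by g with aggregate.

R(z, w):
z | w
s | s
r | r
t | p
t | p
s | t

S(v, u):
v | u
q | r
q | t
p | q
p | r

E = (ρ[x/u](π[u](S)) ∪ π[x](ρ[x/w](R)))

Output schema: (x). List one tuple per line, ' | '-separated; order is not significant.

Subexpression sizes:
  S → 4
  π[u](S) → 4
  ρ[x/u](π[u](S)) → 4
  R → 5
  ρ[x/w](R) → 5
  π[x](ρ[x/w](R)) → 5
  (ρ[x/u](π[u](S)) ∪ π[x](ρ[x/w](R))) → 9

== RESULT ==
x
p
p
q
r
r
r
s
t
t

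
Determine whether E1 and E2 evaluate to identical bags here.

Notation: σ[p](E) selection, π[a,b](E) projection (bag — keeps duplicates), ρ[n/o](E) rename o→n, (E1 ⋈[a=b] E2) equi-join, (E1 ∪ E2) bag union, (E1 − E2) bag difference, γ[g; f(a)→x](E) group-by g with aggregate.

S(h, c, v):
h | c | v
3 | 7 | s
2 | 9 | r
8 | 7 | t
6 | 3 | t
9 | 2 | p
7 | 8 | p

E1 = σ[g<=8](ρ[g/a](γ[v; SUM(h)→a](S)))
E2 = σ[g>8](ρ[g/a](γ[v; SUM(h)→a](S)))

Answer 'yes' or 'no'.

E1 row counts bottom-up:
  S → 6
  γ[v; SUM(h)→a](S) → 4
  ρ[g/a](γ[v; SUM(h)→a](S)) → 4
  σ[g<=8](ρ[g/a](γ[v; SUM(h)→a](S))) → 2
E2 row counts bottom-up:
  S → 6
  γ[v; SUM(h)→a](S) → 4
  ρ[g/a](γ[v; SUM(h)→a](S)) → 4
  σ[g>8](ρ[g/a](γ[v; SUM(h)→a](S))) → 2

E1 result:
v | g
r | 2
s | 3
E2 result:
v | g
p | 16
t | 14
Witness: ('t', 14) appears 0× in E1 but 1× in E2.

no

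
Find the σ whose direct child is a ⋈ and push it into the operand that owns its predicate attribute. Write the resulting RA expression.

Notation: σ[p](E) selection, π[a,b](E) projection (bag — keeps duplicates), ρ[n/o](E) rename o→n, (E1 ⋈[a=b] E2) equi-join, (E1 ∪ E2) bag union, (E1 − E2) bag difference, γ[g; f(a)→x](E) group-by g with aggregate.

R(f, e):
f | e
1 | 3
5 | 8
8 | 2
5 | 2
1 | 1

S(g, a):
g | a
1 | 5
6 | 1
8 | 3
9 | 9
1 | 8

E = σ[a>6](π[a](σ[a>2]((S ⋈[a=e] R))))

σ filters on a, owned by the left side.
E' = σ[a>6](π[a]((σ[a>2](S) ⋈[a=e] R)))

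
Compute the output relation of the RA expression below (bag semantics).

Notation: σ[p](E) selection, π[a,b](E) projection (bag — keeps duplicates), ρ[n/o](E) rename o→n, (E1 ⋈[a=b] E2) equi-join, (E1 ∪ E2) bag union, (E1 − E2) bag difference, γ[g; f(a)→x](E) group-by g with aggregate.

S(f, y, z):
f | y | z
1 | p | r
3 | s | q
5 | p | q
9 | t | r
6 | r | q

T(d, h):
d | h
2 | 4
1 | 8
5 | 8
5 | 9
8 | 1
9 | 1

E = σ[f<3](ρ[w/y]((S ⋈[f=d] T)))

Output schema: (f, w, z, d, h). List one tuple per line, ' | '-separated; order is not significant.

Row counts bottom-up:
  S → 5
  T → 6
  (S ⋈[f=d] T) → 4
  ρ[w/y]((S ⋈[f=d] T)) → 4
  σ[f<3](ρ[w/y]((S ⋈[f=d] T))) → 1

== RESULT ==
f | w | z | d | h
1 | p | r | 1 | 8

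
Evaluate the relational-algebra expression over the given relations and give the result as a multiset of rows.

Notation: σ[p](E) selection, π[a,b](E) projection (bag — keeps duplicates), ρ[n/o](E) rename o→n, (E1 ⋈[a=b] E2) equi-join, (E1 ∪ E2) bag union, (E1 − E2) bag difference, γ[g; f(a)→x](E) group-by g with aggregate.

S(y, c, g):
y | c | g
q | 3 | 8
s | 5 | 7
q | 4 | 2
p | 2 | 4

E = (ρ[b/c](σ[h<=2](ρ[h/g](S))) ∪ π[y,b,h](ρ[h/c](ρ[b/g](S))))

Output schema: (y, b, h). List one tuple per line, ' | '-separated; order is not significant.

Row counts bottom-up:
  S → 4
  ρ[h/g](S) → 4
  σ[h<=2](ρ[h/g](S)) → 1
  ρ[b/c](σ[h<=2](ρ[h/g](S))) → 1
  S → 4
  ρ[b/g](S) → 4
  ρ[h/c](ρ[b/g](S)) → 4
  π[y,b,h](ρ[h/c](ρ[b/g](S))) → 4
  (ρ[b/c](σ[h<=2](ρ[h/g](S))) ∪ π[y,b,h](ρ[h/c](ρ[b/g](S)))) → 5

== RESULT ==
y | b | h
p | 4 | 2
q | 2 | 4
q | 4 | 2
q | 8 | 3
s | 7 | 5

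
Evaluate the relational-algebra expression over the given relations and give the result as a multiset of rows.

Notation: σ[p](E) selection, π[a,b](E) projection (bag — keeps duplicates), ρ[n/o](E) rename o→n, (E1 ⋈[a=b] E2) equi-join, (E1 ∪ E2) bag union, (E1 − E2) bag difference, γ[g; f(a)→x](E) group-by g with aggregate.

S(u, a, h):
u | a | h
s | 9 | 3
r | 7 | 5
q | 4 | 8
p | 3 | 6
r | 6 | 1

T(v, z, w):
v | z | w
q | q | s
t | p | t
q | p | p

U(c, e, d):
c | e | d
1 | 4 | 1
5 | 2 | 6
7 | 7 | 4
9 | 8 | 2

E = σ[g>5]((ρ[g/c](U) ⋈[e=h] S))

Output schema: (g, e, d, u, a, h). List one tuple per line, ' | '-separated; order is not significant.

Row counts bottom-up:
  U → 4
  ρ[g/c](U) → 4
  S → 5
  (ρ[g/c](U) ⋈[e=h] S) → 1
  σ[g>5]((ρ[g/c](U) ⋈[e=h] S)) → 1

== RESULT ==
g | e | d | u | a | h
9 | 8 | 2 | q | 4 | 8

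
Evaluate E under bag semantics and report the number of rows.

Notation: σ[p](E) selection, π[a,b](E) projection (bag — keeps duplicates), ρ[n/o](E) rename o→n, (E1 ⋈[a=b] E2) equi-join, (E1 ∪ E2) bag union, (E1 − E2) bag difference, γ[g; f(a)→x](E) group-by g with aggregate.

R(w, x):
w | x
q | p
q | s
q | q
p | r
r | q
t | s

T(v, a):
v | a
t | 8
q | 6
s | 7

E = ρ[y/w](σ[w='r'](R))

Stepwise |·|:
  R → 6
  σ[w='r'](R) → 1
  ρ[y/w](σ[w='r'](R)) → 1

|E| = 1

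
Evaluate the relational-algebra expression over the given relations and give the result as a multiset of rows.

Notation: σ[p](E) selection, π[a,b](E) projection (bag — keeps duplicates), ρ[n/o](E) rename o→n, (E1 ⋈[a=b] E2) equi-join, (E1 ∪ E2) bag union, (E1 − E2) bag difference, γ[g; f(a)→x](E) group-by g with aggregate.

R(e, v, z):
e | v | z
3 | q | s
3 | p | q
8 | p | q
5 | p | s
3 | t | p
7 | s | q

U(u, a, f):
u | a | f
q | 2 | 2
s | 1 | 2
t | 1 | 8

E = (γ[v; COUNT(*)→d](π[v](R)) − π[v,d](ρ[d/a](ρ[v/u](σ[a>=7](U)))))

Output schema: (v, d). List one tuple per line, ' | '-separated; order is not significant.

Row counts bottom-up:
  R → 6
  π[v](R) → 6
  γ[v; COUNT(*)→d](π[v](R)) → 4
  U → 3
  σ[a>=7](U) → 0
  ρ[v/u](σ[a>=7](U)) → 0
  ρ[d/a](ρ[v/u](σ[a>=7](U))) → 0
  π[v,d](ρ[d/a](ρ[v/u](σ[a>=7](U)))) → 0
  (γ[v; COUNT(*)→d](π[v](R)) − π[v,d](ρ[d/a](ρ[v/u](σ[a>=7](U))))) → 4

== RESULT ==
v | d
p | 3
q | 1
s | 1
t | 1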